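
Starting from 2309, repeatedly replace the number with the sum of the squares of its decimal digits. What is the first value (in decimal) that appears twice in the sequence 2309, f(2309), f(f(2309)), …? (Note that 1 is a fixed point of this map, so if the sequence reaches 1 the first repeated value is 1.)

1

2309 → 2² + 3² + 0² + 9² = 4 + 9 + 0 + 81 = 94
94 → 9² + 4² = 81 + 16 = 97
97 → 9² + 7² = 81 + 49 = 130
130 → 1² + 3² + 0² = 1 + 9 + 0 = 10
10 → 1² + 0² = 1 + 0 = 1  — reached the fixed point 1.
1 → 1, so 1 is the first repeated value.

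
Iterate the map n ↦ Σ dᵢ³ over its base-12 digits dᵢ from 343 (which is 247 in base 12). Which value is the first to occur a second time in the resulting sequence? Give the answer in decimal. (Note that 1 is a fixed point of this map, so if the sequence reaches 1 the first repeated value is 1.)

343 = (2,4,7)_12 → 2³ + 4³ + 7³ = 8 + 64 + 343 = 415
415 = (2,10,7)_12 → 2³ + 10³ + 7³ = 8 + 1000 + 343 = 1351
1351 = (9,4,7)_12 → 9³ + 4³ + 7³ = 729 + 64 + 343 = 1136
1136 = (7,10,8)_12 → 7³ + 10³ + 8³ = 343 + 1000 + 512 = 1855
1855 = (1,0,10,7)_12 → 1³ + 0³ + 10³ + 7³ = 1 + 0 + 1000 + 343 = 1344
1344 = (9,4,0)_12 → 9³ + 4³ + 0³ = 729 + 64 + 0 = 793
793 = (5,6,1)_12 → 5³ + 6³ + 1³ = 125 + 216 + 1 = 342
342 = (2,4,6)_12 → 2³ + 4³ + 6³ = 8 + 64 + 216 = 288
288 = (2,0,0)_12 → 2³ + 0³ + 0³ = 8 + 0 + 0 = 8
8 = (8)_12 → 8³ = 512
512 = (3,6,8)_12 → 3³ + 6³ + 8³ = 27 + 216 + 512 = 755
755 = (5,2,11)_12 → 5³ + 2³ + 11³ = 125 + 8 + 1331 = 1464
1464 = (10,2,0)_12 → 10³ + 2³ + 0³ = 1000 + 8 + 0 = 1008
1008 = (7,0,0)_12 → 7³ + 0³ + 0³ = 343 + 0 + 0 = 343  — 343 already appeared earlier.

343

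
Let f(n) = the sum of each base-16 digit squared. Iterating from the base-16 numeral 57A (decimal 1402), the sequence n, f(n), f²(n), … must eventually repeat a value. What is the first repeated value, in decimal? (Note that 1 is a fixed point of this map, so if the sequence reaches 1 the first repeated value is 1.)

85

1402 = (5,7,10)_16 → 5² + 7² + 10² = 174
174 = (10,14)_16 → 10² + 14² = 296
296 = (1,2,8)_16 → 1² + 2² + 8² = 69
69 = (4,5)_16 → 4² + 5² = 41
41 = (2,9)_16 → 2² + 9² = 85
85 = (5,5)_16 → 5² + 5² = 50
50 = (3,2)_16 → 3² + 2² = 13
13 = (13)_16 → 13² = 169
169 = (10,9)_16 → 10² + 9² = 181
181 = (11,5)_16 → 11² + 5² = 146
146 = (9,2)_16 → 9² + 2² = 85  — 85 already appeared earlier.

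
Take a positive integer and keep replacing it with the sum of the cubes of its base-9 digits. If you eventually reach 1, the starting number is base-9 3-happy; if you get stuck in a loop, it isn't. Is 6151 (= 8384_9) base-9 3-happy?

6151 = (8,3,8,4)_9 → 1115
1115 = (1,4,6,8)_9 → 793
793 = (1,0,7,1)_9 → 345
345 = (4,2,3)_9 → 99
99 = (1,2,0)_9 → 9
9 = (1,0)_9 → 1  — reached 1.

base-9 3-happy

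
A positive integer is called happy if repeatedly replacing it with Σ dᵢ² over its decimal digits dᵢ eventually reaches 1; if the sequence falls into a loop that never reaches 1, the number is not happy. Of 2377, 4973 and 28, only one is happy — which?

28

2377: 2377 → 111 → 3 → 9 → 81 → 65 → 61 → 37 → 58 → 89 → 145 → 42 → 20 → 4 → 16 → 37  — repeats 37 (not happy)
4973: 4973 → 155 → 51 → 26 → 40 → 16 → 37 → 58 → 89 → 145 → 42 → 20 → 4 → 16  — repeats 16 (not happy)
28: 28 → 68 → 100 → 1  — reaches 1 (happy)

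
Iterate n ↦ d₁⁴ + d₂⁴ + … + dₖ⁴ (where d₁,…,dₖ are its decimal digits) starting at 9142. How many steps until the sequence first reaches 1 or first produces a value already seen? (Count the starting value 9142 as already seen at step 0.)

12

9142 → 9⁴ + 1⁴ + 4⁴ + 2⁴ = 6834
6834 → 6⁴ + 8⁴ + 3⁴ + 4⁴ = 5729
5729 → 5⁴ + 7⁴ + 2⁴ + 9⁴ = 9603
9603 → 9⁴ + 6⁴ + 0⁴ + 3⁴ = 7938
7938 → 7⁴ + 9⁴ + 3⁴ + 8⁴ = 13139
13139 → 1⁴ + 3⁴ + 1⁴ + 3⁴ + 9⁴ = 6725
6725 → 6⁴ + 7⁴ + 2⁴ + 5⁴ = 4338
4338 → 4⁴ + 3⁴ + 3⁴ + 8⁴ = 4514
4514 → 4⁴ + 5⁴ + 1⁴ + 4⁴ = 1138
1138 → 1⁴ + 1⁴ + 3⁴ + 8⁴ = 4179
4179 → 4⁴ + 1⁴ + 7⁴ + 9⁴ = 9219
9219 → 9⁴ + 2⁴ + 1⁴ + 9⁴ = 13139  — 13139 repeats.
That took 12 steps.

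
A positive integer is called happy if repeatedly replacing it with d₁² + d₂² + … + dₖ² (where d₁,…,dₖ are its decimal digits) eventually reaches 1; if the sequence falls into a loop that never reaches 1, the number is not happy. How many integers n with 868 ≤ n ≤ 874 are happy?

1

868: 868 → 164 → 53 → 34 → 25 → 29 → 85 → 89 → 145 → 42 → 20 → 4 → 16 → 37 → 58 → 89  — not happy
869: 869 → 181 → 66 → 72 → 53 → 34 → 25 → 29 → 85 → 89 → 145 → 42 → 20 → 4 → 16 → 37 → 58 → 89  — not happy
870: 870 → 113 → 11 → 2 → 4 → 16 → 37 → 58 → 89 → 145 → 42 → 20 → 4  — not happy
871: 871 → 114 → 18 → 65 → 61 → 37 → 58 → 89 → 145 → 42 → 20 → 4 → 16 → 37  — not happy
872: 872 → 117 → 51 → 26 → 40 → 16 → 37 → 58 → 89 → 145 → 42 → 20 → 4 → 16  — not happy
873: 873 → 122 → 9 → 81 → 65 → 61 → 37 → 58 → 89 → 145 → 42 → 20 → 4 → 16 → 37  — not happy
874: 874 → 129 → 86 → 100 → 1  — happy
happy: 874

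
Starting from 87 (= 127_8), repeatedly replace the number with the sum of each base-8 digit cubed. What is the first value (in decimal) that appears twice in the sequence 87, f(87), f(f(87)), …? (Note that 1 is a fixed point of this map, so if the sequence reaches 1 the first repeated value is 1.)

476

87 = (1,2,7)_8 → 1³ + 2³ + 7³ = 352
352 = (5,4,0)_8 → 5³ + 4³ + 0³ = 189
189 = (2,7,5)_8 → 2³ + 7³ + 5³ = 476
476 = (7,3,4)_8 → 7³ + 3³ + 4³ = 434
434 = (6,6,2)_8 → 6³ + 6³ + 2³ = 440
440 = (6,7,0)_8 → 6³ + 7³ + 0³ = 559
559 = (1,0,5,7)_8 → 1³ + 0³ + 5³ + 7³ = 469
469 = (7,2,5)_8 → 7³ + 2³ + 5³ = 476  — 476 already appeared earlier.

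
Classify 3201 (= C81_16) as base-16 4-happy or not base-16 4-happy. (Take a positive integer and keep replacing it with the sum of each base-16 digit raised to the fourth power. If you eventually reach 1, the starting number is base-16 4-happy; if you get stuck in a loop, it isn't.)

3201 = (12,8,1)_16 → 12⁴ + 8⁴ + 1⁴ = 20736 + 4096 + 1 = 24833
24833 = (6,1,0,1)_16 → 6⁴ + 1⁴ + 0⁴ + 1⁴ = 1296 + 1 + 0 + 1 = 1298
1298 = (5,1,2)_16 → 5⁴ + 1⁴ + 2⁴ = 625 + 1 + 16 = 642
642 = (2,8,2)_16 → 2⁴ + 8⁴ + 2⁴ = 16 + 4096 + 16 = 4128
4128 = (1,0,2,0)_16 → 1⁴ + 0⁴ + 2⁴ + 0⁴ = 1 + 0 + 16 + 0 = 17
17 = (1,1)_16 → 1⁴ + 1⁴ = 1 + 1 = 2
2 = (2)_16 → 2⁴ = 16
16 = (1,0)_16 → 1⁴ + 0⁴ = 1 + 0 = 1  — reached 1.

base-16 4-happy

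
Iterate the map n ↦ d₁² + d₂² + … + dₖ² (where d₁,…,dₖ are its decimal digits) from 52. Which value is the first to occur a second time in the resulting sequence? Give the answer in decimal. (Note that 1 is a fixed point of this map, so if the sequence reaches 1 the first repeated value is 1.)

89

52 → 5² + 2² = 25 + 4 = 29
29 → 2² + 9² = 4 + 81 = 85
85 → 8² + 5² = 64 + 25 = 89
89 → 8² + 9² = 64 + 81 = 145
145 → 1² + 4² + 5² = 1 + 16 + 25 = 42
42 → 4² + 2² = 16 + 4 = 20
20 → 2² + 0² = 4 + 0 = 4
4 → 4² = 16
16 → 1² + 6² = 1 + 36 = 37
37 → 3² + 7² = 9 + 49 = 58
58 → 5² + 8² = 25 + 64 = 89  — 89 already appeared earlier.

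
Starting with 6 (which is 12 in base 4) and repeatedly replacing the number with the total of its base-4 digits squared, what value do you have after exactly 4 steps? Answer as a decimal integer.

1

6 = (1,2)_4 → 5
5 = (1,1)_4 → 2
2 = (2)_4 → 4
4 = (1,0)_4 → 1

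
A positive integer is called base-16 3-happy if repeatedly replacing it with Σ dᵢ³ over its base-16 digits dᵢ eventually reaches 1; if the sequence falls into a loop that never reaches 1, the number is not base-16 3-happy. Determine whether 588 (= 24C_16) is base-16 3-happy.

not base-16 3-happy

588 = (2,4,12)_16 → 2³ + 4³ + 12³ = 8 + 64 + 1728 = 1800
1800 = (7,0,8)_16 → 7³ + 0³ + 8³ = 343 + 0 + 512 = 855
855 = (3,5,7)_16 → 3³ + 5³ + 7³ = 27 + 125 + 343 = 495
495 = (1,14,15)_16 → 1³ + 14³ + 15³ = 1 + 2744 + 3375 = 6120
6120 = (1,7,14,8)_16 → 1³ + 7³ + 14³ + 8³ = 1 + 343 + 2744 + 512 = 3600
3600 = (14,1,0)_16 → 14³ + 1³ + 0³ = 2744 + 1 + 0 = 2745
2745 = (10,11,9)_16 → 10³ + 11³ + 9³ = 1000 + 1331 + 729 = 3060
3060 = (11,15,4)_16 → 11³ + 15³ + 4³ = 1331 + 3375 + 64 = 4770
4770 = (1,2,10,2)_16 → 1³ + 2³ + 10³ + 2³ = 1 + 8 + 1000 + 8 = 1017
1017 = (3,15,9)_16 → 3³ + 15³ + 9³ = 27 + 3375 + 729 = 4131
4131 = (1,0,2,3)_16 → 1³ + 0³ + 2³ + 3³ = 1 + 0 + 8 + 27 = 36
36 = (2,4)_16 → 2³ + 4³ = 8 + 64 = 72
72 = (4,8)_16 → 4³ + 8³ = 64 + 512 = 576
576 = (2,4,0)_16 → 2³ + 4³ + 0³ = 8 + 64 + 0 = 72  — 72 already seen; the sequence cycles without reaching 1.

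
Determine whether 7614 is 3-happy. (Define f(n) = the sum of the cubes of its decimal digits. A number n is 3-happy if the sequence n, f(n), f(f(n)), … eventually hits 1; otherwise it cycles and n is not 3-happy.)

7614 → 7³ + 6³ + 1³ + 4³ = 343 + 216 + 1 + 64 = 624
624 → 6³ + 2³ + 4³ = 216 + 8 + 64 = 288
288 → 2³ + 8³ + 8³ = 8 + 512 + 512 = 1032
1032 → 1³ + 0³ + 3³ + 2³ = 1 + 0 + 27 + 8 = 36
36 → 3³ + 6³ = 27 + 216 = 243
243 → 2³ + 4³ + 3³ = 8 + 64 + 27 = 99
99 → 9³ + 9³ = 729 + 729 = 1458
1458 → 1³ + 4³ + 5³ + 8³ = 1 + 64 + 125 + 512 = 702
702 → 7³ + 0³ + 2³ = 343 + 0 + 8 = 351
351 → 3³ + 5³ + 1³ = 27 + 125 + 1 = 153
153 → 1³ + 5³ + 3³ = 1 + 125 + 27 = 153  — 153 already seen; the sequence cycles without reaching 1.

not 3-happy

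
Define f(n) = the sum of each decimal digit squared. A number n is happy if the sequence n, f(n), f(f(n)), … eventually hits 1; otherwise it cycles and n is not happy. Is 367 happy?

367 → 3² + 6² + 7² = 94
94 → 9² + 4² = 97
97 → 9² + 7² = 130
130 → 1² + 3² + 0² = 10
10 → 1² + 0² = 1  — reached 1.

happy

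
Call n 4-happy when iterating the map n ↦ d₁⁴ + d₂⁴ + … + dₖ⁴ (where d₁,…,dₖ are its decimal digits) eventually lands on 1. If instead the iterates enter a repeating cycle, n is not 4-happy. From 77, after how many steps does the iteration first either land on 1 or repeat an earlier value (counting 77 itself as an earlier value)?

13

77 → 7⁴ + 7⁴ = 4802
4802 → 4⁴ + 8⁴ + 0⁴ + 2⁴ = 4368
4368 → 4⁴ + 3⁴ + 6⁴ + 8⁴ = 5729
5729 → 5⁴ + 7⁴ + 2⁴ + 9⁴ = 9603
9603 → 9⁴ + 6⁴ + 0⁴ + 3⁴ = 7938
7938 → 7⁴ + 9⁴ + 3⁴ + 8⁴ = 13139
13139 → 1⁴ + 3⁴ + 1⁴ + 3⁴ + 9⁴ = 6725
6725 → 6⁴ + 7⁴ + 2⁴ + 5⁴ = 4338
4338 → 4⁴ + 3⁴ + 3⁴ + 8⁴ = 4514
4514 → 4⁴ + 5⁴ + 1⁴ + 4⁴ = 1138
1138 → 1⁴ + 1⁴ + 3⁴ + 8⁴ = 4179
4179 → 4⁴ + 1⁴ + 7⁴ + 9⁴ = 9219
9219 → 9⁴ + 2⁴ + 1⁴ + 9⁴ = 13139  — 13139 repeats.
That took 13 steps.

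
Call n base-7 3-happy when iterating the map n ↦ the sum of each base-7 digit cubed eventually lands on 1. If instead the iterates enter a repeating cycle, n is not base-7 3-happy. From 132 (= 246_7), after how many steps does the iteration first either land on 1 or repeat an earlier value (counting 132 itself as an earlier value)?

132 = (2,4,6)_7 → 2³ + 4³ + 6³ = 8 + 64 + 216 = 288
288 = (5,6,1)_7 → 5³ + 6³ + 1³ = 125 + 216 + 1 = 342
342 = (6,6,6)_7 → 6³ + 6³ + 6³ = 216 + 216 + 216 = 648
648 = (1,6,1,4)_7 → 1³ + 6³ + 1³ + 4³ = 1 + 216 + 1 + 64 = 282
282 = (5,5,2)_7 → 5³ + 5³ + 2³ = 125 + 125 + 8 = 258
258 = (5,1,6)_7 → 5³ + 1³ + 6³ = 125 + 1 + 216 = 342  — 342 repeats.
That took 6 steps.

6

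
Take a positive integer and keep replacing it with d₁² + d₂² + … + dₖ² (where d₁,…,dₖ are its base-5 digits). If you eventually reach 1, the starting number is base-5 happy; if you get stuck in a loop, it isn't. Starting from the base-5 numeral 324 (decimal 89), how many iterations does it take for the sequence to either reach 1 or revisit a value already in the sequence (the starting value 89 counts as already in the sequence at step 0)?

4

89 = (3,2,4)_5 → 3² + 2² + 4² = 29
29 = (1,0,4)_5 → 1² + 0² + 4² = 17
17 = (3,2)_5 → 3² + 2² = 13
13 = (2,3)_5 → 2² + 3² = 13  — 13 repeats.
That took 4 steps.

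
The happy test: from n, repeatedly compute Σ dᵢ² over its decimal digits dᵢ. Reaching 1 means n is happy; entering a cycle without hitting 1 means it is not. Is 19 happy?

happy

19 → 1² + 9² = 1 + 81 = 82
82 → 8² + 2² = 64 + 4 = 68
68 → 6² + 8² = 36 + 64 = 100
100 → 1² + 0² + 0² = 1 + 0 + 0 = 1  — reached 1.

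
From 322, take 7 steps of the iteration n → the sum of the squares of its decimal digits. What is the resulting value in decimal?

322 → 3² + 2² + 2² = 17
17 → 1² + 7² = 50
50 → 5² + 0² = 25
25 → 2² + 5² = 29
29 → 2² + 9² = 85
85 → 8² + 5² = 89
89 → 8² + 9² = 145

145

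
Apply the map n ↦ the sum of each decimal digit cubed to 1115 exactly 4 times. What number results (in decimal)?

92

1115 → 128
128 → 521
521 → 134
134 → 92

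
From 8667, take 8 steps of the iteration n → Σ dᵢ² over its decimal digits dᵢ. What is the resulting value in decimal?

89

8667 → 8² + 6² + 6² + 7² = 64 + 36 + 36 + 49 = 185
185 → 1² + 8² + 5² = 1 + 64 + 25 = 90
90 → 9² + 0² = 81 + 0 = 81
81 → 8² + 1² = 64 + 1 = 65
65 → 6² + 5² = 36 + 25 = 61
61 → 6² + 1² = 36 + 1 = 37
37 → 3² + 7² = 9 + 49 = 58
58 → 5² + 8² = 25 + 64 = 89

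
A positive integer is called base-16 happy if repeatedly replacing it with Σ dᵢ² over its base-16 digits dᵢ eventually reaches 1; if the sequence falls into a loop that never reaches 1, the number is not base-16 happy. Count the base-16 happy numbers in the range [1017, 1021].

1

1017: 1017 → 315 → 131 → 73 → 97 → 37 → 29 → 170 → 200 → 208 → 169 → 181 → 146 → 85 → 50 → 13 → 169  — not base-16 happy
1018: 1018 → 334 → 213 → 194 → 148 → 97 → 37 → 29 → 170 → 200 → 208 → 169 → 181 → 146 → 85 → 50 → 13 → 169  — not base-16 happy
1019: 1019 → 355 → 46 → 200 → 208 → 169 → 181 → 146 → 85 → 50 → 13 → 169  — not base-16 happy
1020: 1020 → 378 → 150 → 117 → 74 → 116 → 65 → 17 → 2 → 4 → 16 → 1  — base-16 happy
1021: 1021 → 403 → 91 → 146 → 85 → 50 → 13 → 169 → 181 → 146  — not base-16 happy
base-16 happy: 1020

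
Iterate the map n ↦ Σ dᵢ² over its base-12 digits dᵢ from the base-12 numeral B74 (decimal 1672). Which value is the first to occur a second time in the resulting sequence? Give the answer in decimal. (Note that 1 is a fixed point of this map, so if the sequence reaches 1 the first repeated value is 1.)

1672 = (11,7,4)_12 → 11² + 7² + 4² = 186
186 = (1,3,6)_12 → 1² + 3² + 6² = 46
46 = (3,10)_12 → 3² + 10² = 109
109 = (9,1)_12 → 9² + 1² = 82
82 = (6,10)_12 → 6² + 10² = 136
136 = (11,4)_12 → 11² + 4² = 137
137 = (11,5)_12 → 11² + 5² = 146
146 = (1,0,2)_12 → 1² + 0² + 2² = 5
5 = (5)_12 → 5² = 25
25 = (2,1)_12 → 2² + 1² = 5  — 5 already appeared earlier.

5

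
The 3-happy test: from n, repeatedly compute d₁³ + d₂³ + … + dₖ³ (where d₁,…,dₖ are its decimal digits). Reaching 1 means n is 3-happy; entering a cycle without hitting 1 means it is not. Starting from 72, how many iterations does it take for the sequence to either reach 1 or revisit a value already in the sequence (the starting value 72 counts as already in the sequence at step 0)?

3

72 → 7³ + 2³ = 351
351 → 3³ + 5³ + 1³ = 153
153 → 1³ + 5³ + 3³ = 153  — 153 repeats.
That took 3 steps.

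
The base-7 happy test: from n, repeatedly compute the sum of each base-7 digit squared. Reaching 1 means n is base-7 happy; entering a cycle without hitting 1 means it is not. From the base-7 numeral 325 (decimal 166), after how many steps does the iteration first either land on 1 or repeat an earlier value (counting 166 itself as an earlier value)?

5

166 = (3,2,5)_7 → 3² + 2² + 5² = 9 + 4 + 25 = 38
38 = (5,3)_7 → 5² + 3² = 25 + 9 = 34
34 = (4,6)_7 → 4² + 6² = 16 + 36 = 52
52 = (1,0,3)_7 → 1² + 0² + 3² = 1 + 0 + 9 = 10
10 = (1,3)_7 → 1² + 3² = 1 + 9 = 10  — 10 repeats.
That took 5 steps.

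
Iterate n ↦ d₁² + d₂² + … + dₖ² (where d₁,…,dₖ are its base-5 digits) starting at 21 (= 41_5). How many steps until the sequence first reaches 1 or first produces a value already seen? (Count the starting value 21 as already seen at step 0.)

21 = (4,1)_5 → 4² + 1² = 16 + 1 = 17
17 = (3,2)_5 → 3² + 2² = 9 + 4 = 13
13 = (2,3)_5 → 2² + 3² = 4 + 9 = 13  — 13 repeats.
That took 3 steps.

3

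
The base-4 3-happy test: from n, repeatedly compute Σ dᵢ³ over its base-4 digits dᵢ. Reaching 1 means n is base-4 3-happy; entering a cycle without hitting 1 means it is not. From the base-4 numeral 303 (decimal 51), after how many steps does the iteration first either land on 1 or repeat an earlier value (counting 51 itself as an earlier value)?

51 = (3,0,3)_4 → 3³ + 0³ + 3³ = 27 + 0 + 27 = 54
54 = (3,1,2)_4 → 3³ + 1³ + 2³ = 27 + 1 + 8 = 36
36 = (2,1,0)_4 → 2³ + 1³ + 0³ = 8 + 1 + 0 = 9
9 = (2,1)_4 → 2³ + 1³ = 8 + 1 = 9  — 9 repeats.
That took 4 steps.

4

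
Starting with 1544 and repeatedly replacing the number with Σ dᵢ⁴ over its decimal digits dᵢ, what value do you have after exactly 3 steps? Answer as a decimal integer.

1544 → 1⁴ + 5⁴ + 4⁴ + 4⁴ = 1 + 625 + 256 + 256 = 1138
1138 → 1⁴ + 1⁴ + 3⁴ + 8⁴ = 1 + 1 + 81 + 4096 = 4179
4179 → 4⁴ + 1⁴ + 7⁴ + 9⁴ = 256 + 1 + 2401 + 6561 = 9219

9219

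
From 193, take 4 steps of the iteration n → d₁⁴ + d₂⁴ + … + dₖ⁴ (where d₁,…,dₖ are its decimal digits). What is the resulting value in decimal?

193 → 1⁴ + 9⁴ + 3⁴ = 1 + 6561 + 81 = 6643
6643 → 6⁴ + 6⁴ + 4⁴ + 3⁴ = 1296 + 1296 + 256 + 81 = 2929
2929 → 2⁴ + 9⁴ + 2⁴ + 9⁴ = 16 + 6561 + 16 + 6561 = 13154
13154 → 1⁴ + 3⁴ + 1⁴ + 5⁴ + 4⁴ = 1 + 81 + 1 + 625 + 256 = 964

964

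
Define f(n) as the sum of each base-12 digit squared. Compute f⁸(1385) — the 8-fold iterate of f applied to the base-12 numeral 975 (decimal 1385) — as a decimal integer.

1385 = (9,7,5)_12 → 9² + 7² + 5² = 155
155 = (1,0,11)_12 → 1² + 0² + 11² = 122
122 = (10,2)_12 → 10² + 2² = 104
104 = (8,8)_12 → 8² + 8² = 128
128 = (10,8)_12 → 10² + 8² = 164
164 = (1,1,8)_12 → 1² + 1² + 8² = 66
66 = (5,6)_12 → 5² + 6² = 61
61 = (5,1)_12 → 5² + 1² = 26

26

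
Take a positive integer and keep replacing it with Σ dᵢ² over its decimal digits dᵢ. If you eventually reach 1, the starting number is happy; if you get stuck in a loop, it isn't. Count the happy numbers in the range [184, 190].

184: 184 → 81 → 65 → 61 → 37 → 58 → 89 → 145 → 42 → 20 → 4 → 16 → 37  (repeats 37)
185: 185 → 90 → 81 → 65 → 61 → 37 → 58 → 89 → 145 → 42 → 20 → 4 → 16 → 37  (repeats 37)
186: 186 → 101 → 2 → 4 → 16 → 37 → 58 → 89 → 145 → 42 → 20 → 4  (repeats 4)
187: 187 → 114 → 18 → 65 → 61 → 37 → 58 → 89 → 145 → 42 → 20 → 4 → 16 → 37  (repeats 37)
188: 188 → 129 → 86 → 100 → 1  (reaches 1)
189: 189 → 146 → 53 → 34 → 25 → 29 → 85 → 89 → 145 → 42 → 20 → 4 → 16 → 37 → 58 → 89  (repeats 89)
190: 190 → 82 → 68 → 100 → 1  (reaches 1)
happy: 188, 190

2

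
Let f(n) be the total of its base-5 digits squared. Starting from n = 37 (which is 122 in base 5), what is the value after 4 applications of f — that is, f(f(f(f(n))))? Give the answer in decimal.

37 = (1,2,2)_5 → 1² + 2² + 2² = 9
9 = (1,4)_5 → 1² + 4² = 17
17 = (3,2)_5 → 3² + 2² = 13
13 = (2,3)_5 → 2² + 3² = 13

13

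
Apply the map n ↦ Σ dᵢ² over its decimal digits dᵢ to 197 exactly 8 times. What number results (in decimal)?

89

197 → 1² + 9² + 7² = 131
131 → 1² + 3² + 1² = 11
11 → 1² + 1² = 2
2 → 2² = 4
4 → 4² = 16
16 → 1² + 6² = 37
37 → 3² + 7² = 58
58 → 5² + 8² = 89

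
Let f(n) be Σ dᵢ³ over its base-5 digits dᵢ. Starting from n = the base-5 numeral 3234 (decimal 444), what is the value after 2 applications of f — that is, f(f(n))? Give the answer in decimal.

2

444 = (3,2,3,4)_5 → 126
126 = (1,0,0,1)_5 → 2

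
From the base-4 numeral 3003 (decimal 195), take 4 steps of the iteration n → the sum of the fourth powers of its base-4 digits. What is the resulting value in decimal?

3

195 = (3,0,0,3)_4 → 162
162 = (2,2,0,2)_4 → 48
48 = (3,0,0)_4 → 81
81 = (1,1,0,1)_4 → 3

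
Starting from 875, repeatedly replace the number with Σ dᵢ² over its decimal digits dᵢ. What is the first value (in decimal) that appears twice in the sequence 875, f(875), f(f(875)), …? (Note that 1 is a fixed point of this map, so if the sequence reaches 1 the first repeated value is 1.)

37

875 → 8² + 7² + 5² = 138
138 → 1² + 3² + 8² = 74
74 → 7² + 4² = 65
65 → 6² + 5² = 61
61 → 6² + 1² = 37
37 → 3² + 7² = 58
58 → 5² + 8² = 89
89 → 8² + 9² = 145
145 → 1² + 4² + 5² = 42
42 → 4² + 2² = 20
20 → 2² + 0² = 4
4 → 4² = 16
16 → 1² + 6² = 37  — 37 already appeared earlier.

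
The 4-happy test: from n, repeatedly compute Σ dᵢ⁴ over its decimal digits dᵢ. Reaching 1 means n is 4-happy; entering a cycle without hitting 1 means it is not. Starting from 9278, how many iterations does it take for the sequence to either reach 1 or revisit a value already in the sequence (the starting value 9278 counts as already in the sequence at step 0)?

9278 → 9⁴ + 2⁴ + 7⁴ + 8⁴ = 13074
13074 → 1⁴ + 3⁴ + 0⁴ + 7⁴ + 4⁴ = 2739
2739 → 2⁴ + 7⁴ + 3⁴ + 9⁴ = 9059
9059 → 9⁴ + 0⁴ + 5⁴ + 9⁴ = 13747
13747 → 1⁴ + 3⁴ + 7⁴ + 4⁴ + 7⁴ = 5140
5140 → 5⁴ + 1⁴ + 4⁴ + 0⁴ = 882
882 → 8⁴ + 8⁴ + 2⁴ = 8208
8208 → 8⁴ + 2⁴ + 0⁴ + 8⁴ = 8208  — 8208 repeats.
That took 8 steps.

8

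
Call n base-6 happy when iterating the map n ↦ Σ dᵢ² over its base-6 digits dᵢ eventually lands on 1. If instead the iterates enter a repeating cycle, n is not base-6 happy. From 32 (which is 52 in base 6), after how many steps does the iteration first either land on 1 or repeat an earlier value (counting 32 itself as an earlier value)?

32 = (5,2)_6 → 5² + 2² = 25 + 4 = 29
29 = (4,5)_6 → 4² + 5² = 16 + 25 = 41
41 = (1,0,5)_6 → 1² + 0² + 5² = 1 + 0 + 25 = 26
26 = (4,2)_6 → 4² + 2² = 16 + 4 = 20
20 = (3,2)_6 → 3² + 2² = 9 + 4 = 13
13 = (2,1)_6 → 2² + 1² = 4 + 1 = 5
5 = (5)_6 → 5² = 25
25 = (4,1)_6 → 4² + 1² = 16 + 1 = 17
17 = (2,5)_6 → 2² + 5² = 4 + 25 = 29  — 29 repeats.
That took 9 steps.

9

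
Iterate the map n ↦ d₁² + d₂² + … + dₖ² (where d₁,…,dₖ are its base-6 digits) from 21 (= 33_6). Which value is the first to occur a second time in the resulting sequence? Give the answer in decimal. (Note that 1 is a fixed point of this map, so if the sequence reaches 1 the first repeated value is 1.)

17

21 = (3,3)_6 → 3² + 3² = 18
18 = (3,0)_6 → 3² + 0² = 9
9 = (1,3)_6 → 1² + 3² = 10
10 = (1,4)_6 → 1² + 4² = 17
17 = (2,5)_6 → 2² + 5² = 29
29 = (4,5)_6 → 4² + 5² = 41
41 = (1,0,5)_6 → 1² + 0² + 5² = 26
26 = (4,2)_6 → 4² + 2² = 20
20 = (3,2)_6 → 3² + 2² = 13
13 = (2,1)_6 → 2² + 1² = 5
5 = (5)_6 → 5² = 25
25 = (4,1)_6 → 4² + 1² = 17  — 17 already appeared earlier.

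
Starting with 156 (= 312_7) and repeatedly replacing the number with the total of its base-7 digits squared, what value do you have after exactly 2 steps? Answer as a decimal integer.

4

156 = (3,1,2)_7 → 3² + 1² + 2² = 9 + 1 + 4 = 14
14 = (2,0)_7 → 2² + 0² = 4 + 0 = 4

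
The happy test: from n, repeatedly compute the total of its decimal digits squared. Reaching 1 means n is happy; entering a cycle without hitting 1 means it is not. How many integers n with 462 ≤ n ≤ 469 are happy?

462: 462 → 56 → 61 → 37 → 58 → 89 → 145 → 42 → 20 → 4 → 16 → 37  — not happy
463: 463 → 61 → 37 → 58 → 89 → 145 → 42 → 20 → 4 → 16 → 37  — not happy
464: 464 → 68 → 100 → 1  — happy
465: 465 → 77 → 98 → 145 → 42 → 20 → 4 → 16 → 37 → 58 → 89 → 145  — not happy
466: 466 → 88 → 128 → 69 → 117 → 51 → 26 → 40 → 16 → 37 → 58 → 89 → 145 → 42 → 20 → 4 → 16  — not happy
467: 467 → 101 → 2 → 4 → 16 → 37 → 58 → 89 → 145 → 42 → 20 → 4  — not happy
468: 468 → 116 → 38 → 73 → 58 → 89 → 145 → 42 → 20 → 4 → 16 → 37 → 58  — not happy
469: 469 → 133 → 19 → 82 → 68 → 100 → 1  — happy
happy: 464, 469

2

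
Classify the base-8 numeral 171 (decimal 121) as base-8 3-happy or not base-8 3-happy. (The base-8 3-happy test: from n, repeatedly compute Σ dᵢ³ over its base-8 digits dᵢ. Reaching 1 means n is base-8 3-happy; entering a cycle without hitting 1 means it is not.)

121 = (1,7,1)_8 → 1³ + 7³ + 1³ = 1 + 343 + 1 = 345
345 = (5,3,1)_8 → 5³ + 3³ + 1³ = 125 + 27 + 1 = 153
153 = (2,3,1)_8 → 2³ + 3³ + 1³ = 8 + 27 + 1 = 36
36 = (4,4)_8 → 4³ + 4³ = 64 + 64 = 128
128 = (2,0,0)_8 → 2³ + 0³ + 0³ = 8 + 0 + 0 = 8
8 = (1,0)_8 → 1³ + 0³ = 1 + 0 = 1  — reached 1.

base-8 3-happy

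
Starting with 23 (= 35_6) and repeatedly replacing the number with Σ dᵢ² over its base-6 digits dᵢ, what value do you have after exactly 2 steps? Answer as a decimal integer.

41

23 = (3,5)_6 → 3² + 5² = 34
34 = (5,4)_6 → 5² + 4² = 41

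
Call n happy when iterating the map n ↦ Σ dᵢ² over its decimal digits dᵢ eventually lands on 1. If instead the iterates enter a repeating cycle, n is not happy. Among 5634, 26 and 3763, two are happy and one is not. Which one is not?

26

5634: 5634 → 86 → 100 → 1  — reaches 1 (happy)
26: 26 → 40 → 16 → 37 → 58 → 89 → 145 → 42 → 20 → 4 → 16  — repeats 16 (not happy)
3763: 3763 → 103 → 10 → 1  — reaches 1 (happy)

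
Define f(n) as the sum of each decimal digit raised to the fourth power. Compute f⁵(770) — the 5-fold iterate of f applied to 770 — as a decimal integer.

7938

770 → 4802
4802 → 4368
4368 → 5729
5729 → 9603
9603 → 7938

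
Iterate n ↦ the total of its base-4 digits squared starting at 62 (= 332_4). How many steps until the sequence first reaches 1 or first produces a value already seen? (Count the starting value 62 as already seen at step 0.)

62 = (3,3,2)_4 → 3² + 3² + 2² = 22
22 = (1,1,2)_4 → 1² + 1² + 2² = 6
6 = (1,2)_4 → 1² + 2² = 5
5 = (1,1)_4 → 1² + 1² = 2
2 = (2)_4 → 2² = 4
4 = (1,0)_4 → 1² + 0² = 1  — reached 1.
That took 6 steps.

6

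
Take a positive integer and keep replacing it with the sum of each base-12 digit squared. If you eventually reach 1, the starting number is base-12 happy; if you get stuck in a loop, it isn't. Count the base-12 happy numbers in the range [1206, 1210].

1

1206: 1206 → 116 → 145 → 2 → 4 → 16 → 17 → 26 → 8 → 64 → 41 → 34 → 104 → 128 → 164 → 66 → 61 → 26  — not base-12 happy
1207: 1207 → 129 → 181 → 11 → 121 → 101 → 89 → 74 → 40 → 25 → 5 → 25  — not base-12 happy
1208: 1208 → 144 → 1  — base-12 happy
1209: 1209 → 161 → 27 → 13 → 2 → 4 → 16 → 17 → 26 → 8 → 64 → 41 → 34 → 104 → 128 → 164 → 66 → 61 → 26  — not base-12 happy
1210: 1210 → 180 → 10 → 100 → 80 → 100  — not base-12 happy
base-12 happy: 1208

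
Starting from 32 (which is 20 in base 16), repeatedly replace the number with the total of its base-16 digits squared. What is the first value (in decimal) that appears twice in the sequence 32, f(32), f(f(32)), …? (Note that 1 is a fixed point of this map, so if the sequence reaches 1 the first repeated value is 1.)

32 = (2,0)_16 → 4
4 = (4)_16 → 16
16 = (1,0)_16 → 1  — reached the fixed point 1.
1 → 1, so 1 is the first repeated value.

1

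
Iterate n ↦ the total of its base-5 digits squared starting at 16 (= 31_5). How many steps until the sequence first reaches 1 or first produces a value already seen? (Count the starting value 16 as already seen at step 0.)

16 = (3,1)_5 → 3² + 1² = 9 + 1 = 10
10 = (2,0)_5 → 2² + 0² = 4 + 0 = 4
4 = (4)_5 → 4² = 16  — 16 repeats.
That took 3 steps.

3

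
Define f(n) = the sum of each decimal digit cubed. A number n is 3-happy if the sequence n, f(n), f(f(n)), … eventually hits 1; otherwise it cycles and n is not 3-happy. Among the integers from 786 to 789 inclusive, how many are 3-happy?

1

786: 786 → 1071 → 345 → 216 → 225 → 141 → 66 → 432 → 99 → 1458 → 702 → 351 → 153 → 153  — not 3-happy
787: 787 → 1198 → 1243 → 100 → 1  — 3-happy
788: 788 → 1367 → 587 → 980 → 1241 → 74 → 407 → 407  — not 3-happy
789: 789 → 1584 → 702 → 351 → 153 → 153  — not 3-happy
3-happy: 787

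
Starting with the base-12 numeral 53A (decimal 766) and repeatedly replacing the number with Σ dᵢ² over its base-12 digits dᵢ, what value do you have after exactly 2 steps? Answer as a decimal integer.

766 = (5,3,10)_12 → 134
134 = (11,2)_12 → 125

125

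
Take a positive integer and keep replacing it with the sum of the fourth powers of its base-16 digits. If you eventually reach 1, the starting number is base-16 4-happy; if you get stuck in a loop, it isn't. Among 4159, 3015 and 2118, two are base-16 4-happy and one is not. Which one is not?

4159: 4159 → 50707 → 22114 → 3233 → 30737 → 6499 → 7939 → 50707  — repeats 50707 (not base-16 4-happy)
3015: 3015 → 37778 → 13219 → 10243 → 4193 → 1298 → 642 → 4128 → 17 → 2 → 16 → 1  — reaches 1 (base-16 4-happy)
2118: 2118 → 5648 → 1298 → 642 → 4128 → 17 → 2 → 16 → 1  — reaches 1 (base-16 4-happy)

4159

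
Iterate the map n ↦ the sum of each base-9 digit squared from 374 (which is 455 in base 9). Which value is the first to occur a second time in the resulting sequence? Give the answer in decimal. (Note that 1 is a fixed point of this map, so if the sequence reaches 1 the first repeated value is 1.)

74

374 = (4,5,5)_9 → 4² + 5² + 5² = 66
66 = (7,3)_9 → 7² + 3² = 58
58 = (6,4)_9 → 6² + 4² = 52
52 = (5,7)_9 → 5² + 7² = 74
74 = (8,2)_9 → 8² + 2² = 68
68 = (7,5)_9 → 7² + 5² = 74  — 74 already appeared earlier.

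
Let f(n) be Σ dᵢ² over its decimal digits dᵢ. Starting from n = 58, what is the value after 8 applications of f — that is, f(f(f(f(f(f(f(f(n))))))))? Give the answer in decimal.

58 → 89
89 → 145
145 → 42
42 → 20
20 → 4
4 → 16
16 → 37
37 → 58

58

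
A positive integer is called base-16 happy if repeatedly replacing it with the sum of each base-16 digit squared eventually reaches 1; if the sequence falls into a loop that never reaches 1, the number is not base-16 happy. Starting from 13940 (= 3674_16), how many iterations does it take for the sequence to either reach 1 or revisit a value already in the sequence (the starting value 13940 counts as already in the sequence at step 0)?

13940 = (3,6,7,4)_16 → 3² + 6² + 7² + 4² = 9 + 36 + 49 + 16 = 110
110 = (6,14)_16 → 6² + 14² = 36 + 196 = 232
232 = (14,8)_16 → 14² + 8² = 196 + 64 = 260
260 = (1,0,4)_16 → 1² + 0² + 4² = 1 + 0 + 16 = 17
17 = (1,1)_16 → 1² + 1² = 1 + 1 = 2
2 = (2)_16 → 2² = 4
4 = (4)_16 → 4² = 16
16 = (1,0)_16 → 1² + 0² = 1 + 0 = 1  — reached 1.
That took 8 steps.

8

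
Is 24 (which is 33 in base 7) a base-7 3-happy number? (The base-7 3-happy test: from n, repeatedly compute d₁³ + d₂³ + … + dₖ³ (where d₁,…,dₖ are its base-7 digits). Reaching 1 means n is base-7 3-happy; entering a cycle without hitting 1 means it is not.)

not base-7 3-happy

24 = (3,3)_7 → 3³ + 3³ = 54
54 = (1,0,5)_7 → 1³ + 0³ + 5³ = 126
126 = (2,4,0)_7 → 2³ + 4³ + 0³ = 72
72 = (1,3,2)_7 → 1³ + 3³ + 2³ = 36
36 = (5,1)_7 → 5³ + 1³ = 126  — 126 already seen; the sequence cycles without reaching 1.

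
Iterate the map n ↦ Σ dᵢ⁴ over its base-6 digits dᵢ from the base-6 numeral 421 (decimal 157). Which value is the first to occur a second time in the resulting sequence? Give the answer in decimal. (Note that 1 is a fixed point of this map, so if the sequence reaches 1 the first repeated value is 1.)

273

157 = (4,2,1)_6 → 4⁴ + 2⁴ + 1⁴ = 256 + 16 + 1 = 273
273 = (1,1,3,3)_6 → 1⁴ + 1⁴ + 3⁴ + 3⁴ = 1 + 1 + 81 + 81 = 164
164 = (4,3,2)_6 → 4⁴ + 3⁴ + 2⁴ = 256 + 81 + 16 = 353
353 = (1,3,4,5)_6 → 1⁴ + 3⁴ + 4⁴ + 5⁴ = 1 + 81 + 256 + 625 = 963
963 = (4,2,4,3)_6 → 4⁴ + 2⁴ + 4⁴ + 3⁴ = 256 + 16 + 256 + 81 = 609
609 = (2,4,5,3)_6 → 2⁴ + 4⁴ + 5⁴ + 3⁴ = 16 + 256 + 625 + 81 = 978
978 = (4,3,1,0)_6 → 4⁴ + 3⁴ + 1⁴ + 0⁴ = 256 + 81 + 1 + 0 = 338
338 = (1,3,2,2)_6 → 1⁴ + 3⁴ + 2⁴ + 2⁴ = 1 + 81 + 16 + 16 = 114
114 = (3,1,0)_6 → 3⁴ + 1⁴ + 0⁴ = 81 + 1 + 0 = 82
82 = (2,1,4)_6 → 2⁴ + 1⁴ + 4⁴ = 16 + 1 + 256 = 273  — 273 already appeared earlier.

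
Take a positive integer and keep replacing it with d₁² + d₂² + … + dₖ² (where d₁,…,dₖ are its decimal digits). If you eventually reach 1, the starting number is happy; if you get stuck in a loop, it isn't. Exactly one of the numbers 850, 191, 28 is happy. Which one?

28

850: 850 → 89 → 145 → 42 → 20 → 4 → 16 → 37 → 58 → 89  — repeats 89 (not happy)
191: 191 → 83 → 73 → 58 → 89 → 145 → 42 → 20 → 4 → 16 → 37 → 58  — repeats 58 (not happy)
28: 28 → 68 → 100 → 1  — reaches 1 (happy)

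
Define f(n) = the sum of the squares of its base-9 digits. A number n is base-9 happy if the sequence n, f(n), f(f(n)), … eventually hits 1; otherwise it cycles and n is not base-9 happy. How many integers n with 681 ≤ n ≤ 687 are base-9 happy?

681: 681 → 109 → 11 → 5 → 25 → 53 → 89 → 65 → 53  (repeats 53)
682: 682 → 122 → 42 → 52 → 74 → 68 → 74  (repeats 74)
683: 683 → 137 → 41 → 41  (repeats 41)
684: 684 → 80 → 128 → 30 → 18 → 4 → 16 → 50 → 50  (repeats 50)
685: 685 → 81 → 1  (reaches 1)
686: 686 → 84 → 10 → 2 → 4 → 16 → 50 → 50  (repeats 50)
687: 687 → 89 → 65 → 53 → 89  (repeats 89)
base-9 happy: 685

1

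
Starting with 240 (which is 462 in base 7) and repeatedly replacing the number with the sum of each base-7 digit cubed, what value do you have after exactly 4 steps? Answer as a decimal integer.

282

240 = (4,6,2)_7 → 4³ + 6³ + 2³ = 64 + 216 + 8 = 288
288 = (5,6,1)_7 → 5³ + 6³ + 1³ = 125 + 216 + 1 = 342
342 = (6,6,6)_7 → 6³ + 6³ + 6³ = 216 + 216 + 216 = 648
648 = (1,6,1,4)_7 → 1³ + 6³ + 1³ + 4³ = 1 + 216 + 1 + 64 = 282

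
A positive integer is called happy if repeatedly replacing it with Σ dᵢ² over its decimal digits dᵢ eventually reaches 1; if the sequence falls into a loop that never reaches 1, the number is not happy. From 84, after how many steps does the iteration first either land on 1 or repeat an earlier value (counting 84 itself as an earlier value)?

84 → 8² + 4² = 80
80 → 8² + 0² = 64
64 → 6² + 4² = 52
52 → 5² + 2² = 29
29 → 2² + 9² = 85
85 → 8² + 5² = 89
89 → 8² + 9² = 145
145 → 1² + 4² + 5² = 42
42 → 4² + 2² = 20
20 → 2² + 0² = 4
4 → 4² = 16
16 → 1² + 6² = 37
37 → 3² + 7² = 58
58 → 5² + 8² = 89  — 89 repeats.
That took 14 steps.

14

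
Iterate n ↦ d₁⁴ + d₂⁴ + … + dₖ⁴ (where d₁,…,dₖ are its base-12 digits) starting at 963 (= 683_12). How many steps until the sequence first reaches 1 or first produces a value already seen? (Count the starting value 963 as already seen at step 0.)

963 = (6,8,3)_12 → 5473
5473 = (3,2,0,1)_12 → 98
98 = (8,2)_12 → 4112
4112 = (2,4,6,8)_12 → 5664
5664 = (3,3,4,0)_12 → 418
418 = (2,10,10)_12 → 20016
20016 = (11,7,0,0)_12 → 17042
17042 = (9,10,4,2)_12 → 16833
16833 = (9,8,10,9)_12 → 27218
27218 = (1,3,9,0,2)_12 → 6659
6659 = (3,10,2,11)_12 → 24738
24738 = (1,2,3,9,6)_12 → 7955
7955 = (4,7,2,11)_12 → 17314
17314 = (10,0,2,10)_12 → 20016  — 20016 repeats.
That took 14 steps.

14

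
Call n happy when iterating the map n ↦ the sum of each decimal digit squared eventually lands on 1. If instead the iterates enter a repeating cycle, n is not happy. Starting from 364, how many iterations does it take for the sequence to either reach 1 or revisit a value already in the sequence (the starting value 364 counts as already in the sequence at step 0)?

10

364 → 3² + 6² + 4² = 9 + 36 + 16 = 61
61 → 6² + 1² = 36 + 1 = 37
37 → 3² + 7² = 9 + 49 = 58
58 → 5² + 8² = 25 + 64 = 89
89 → 8² + 9² = 64 + 81 = 145
145 → 1² + 4² + 5² = 1 + 16 + 25 = 42
42 → 4² + 2² = 16 + 4 = 20
20 → 2² + 0² = 4 + 0 = 4
4 → 4² = 16
16 → 1² + 6² = 1 + 36 = 37  — 37 repeats.
That took 10 steps.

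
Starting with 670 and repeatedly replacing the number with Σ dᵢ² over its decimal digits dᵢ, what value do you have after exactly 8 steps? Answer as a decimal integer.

670 → 6² + 7² + 0² = 85
85 → 8² + 5² = 89
89 → 8² + 9² = 145
145 → 1² + 4² + 5² = 42
42 → 4² + 2² = 20
20 → 2² + 0² = 4
4 → 4² = 16
16 → 1² + 6² = 37

37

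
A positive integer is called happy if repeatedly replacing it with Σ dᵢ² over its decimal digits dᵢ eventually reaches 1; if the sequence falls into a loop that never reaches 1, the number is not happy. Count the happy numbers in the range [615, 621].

615: 615 → 62 → 40 → 16 → 37 → 58 → 89 → 145 → 42 → 20 → 4 → 16  — not happy
616: 616 → 73 → 58 → 89 → 145 → 42 → 20 → 4 → 16 → 37 → 58  — not happy
617: 617 → 86 → 100 → 1  — happy
618: 618 → 101 → 2 → 4 → 16 → 37 → 58 → 89 → 145 → 42 → 20 → 4  — not happy
619: 619 → 118 → 66 → 72 → 53 → 34 → 25 → 29 → 85 → 89 → 145 → 42 → 20 → 4 → 16 → 37 → 58 → 89  — not happy
620: 620 → 40 → 16 → 37 → 58 → 89 → 145 → 42 → 20 → 4 → 16  — not happy
621: 621 → 41 → 17 → 50 → 25 → 29 → 85 → 89 → 145 → 42 → 20 → 4 → 16 → 37 → 58 → 89  — not happy
happy: 617

1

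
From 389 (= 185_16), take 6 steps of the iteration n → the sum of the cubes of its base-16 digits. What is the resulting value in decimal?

65

389 = (1,8,5)_16 → 638
638 = (2,7,14)_16 → 3095
3095 = (12,1,7)_16 → 2072
2072 = (8,1,8)_16 → 1025
1025 = (4,0,1)_16 → 65
65 = (4,1)_16 → 65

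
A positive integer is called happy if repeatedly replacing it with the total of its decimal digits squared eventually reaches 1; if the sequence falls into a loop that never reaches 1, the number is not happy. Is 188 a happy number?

happy

188 → 129
129 → 86
86 → 100
100 → 1  — reached 1.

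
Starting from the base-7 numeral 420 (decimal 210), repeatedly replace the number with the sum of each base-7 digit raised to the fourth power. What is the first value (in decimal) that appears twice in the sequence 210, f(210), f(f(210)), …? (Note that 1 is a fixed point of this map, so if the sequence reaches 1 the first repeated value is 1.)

210 = (4,2,0)_7 → 4⁴ + 2⁴ + 0⁴ = 256 + 16 + 0 = 272
272 = (5,3,6)_7 → 5⁴ + 3⁴ + 6⁴ = 625 + 81 + 1296 = 2002
2002 = (5,5,6,0)_7 → 5⁴ + 5⁴ + 6⁴ + 0⁴ = 625 + 625 + 1296 + 0 = 2546
2546 = (1,0,2,6,5)_7 → 1⁴ + 0⁴ + 2⁴ + 6⁴ + 5⁴ = 1 + 0 + 16 + 1296 + 625 = 1938
1938 = (5,4,3,6)_7 → 5⁴ + 4⁴ + 3⁴ + 6⁴ = 625 + 256 + 81 + 1296 = 2258
2258 = (6,4,0,4)_7 → 6⁴ + 4⁴ + 0⁴ + 4⁴ = 1296 + 256 + 0 + 256 = 1808
1808 = (5,1,6,2)_7 → 5⁴ + 1⁴ + 6⁴ + 2⁴ = 625 + 1 + 1296 + 16 = 1938  — 1938 already appeared earlier.

1938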